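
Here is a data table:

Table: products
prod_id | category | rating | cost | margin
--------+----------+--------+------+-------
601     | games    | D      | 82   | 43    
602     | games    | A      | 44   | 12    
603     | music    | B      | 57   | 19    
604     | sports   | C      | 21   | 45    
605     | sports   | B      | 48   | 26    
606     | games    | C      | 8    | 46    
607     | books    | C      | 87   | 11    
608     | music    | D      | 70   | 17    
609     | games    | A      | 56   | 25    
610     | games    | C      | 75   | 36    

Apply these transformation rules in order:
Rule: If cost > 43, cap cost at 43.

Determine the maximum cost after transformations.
43

Step 1: Original maximum cost = 87
Step 2: Apply cap at 43
Step 3: 8 records had cost > 43 and were capped
Step 4: Maximum after transformation = 43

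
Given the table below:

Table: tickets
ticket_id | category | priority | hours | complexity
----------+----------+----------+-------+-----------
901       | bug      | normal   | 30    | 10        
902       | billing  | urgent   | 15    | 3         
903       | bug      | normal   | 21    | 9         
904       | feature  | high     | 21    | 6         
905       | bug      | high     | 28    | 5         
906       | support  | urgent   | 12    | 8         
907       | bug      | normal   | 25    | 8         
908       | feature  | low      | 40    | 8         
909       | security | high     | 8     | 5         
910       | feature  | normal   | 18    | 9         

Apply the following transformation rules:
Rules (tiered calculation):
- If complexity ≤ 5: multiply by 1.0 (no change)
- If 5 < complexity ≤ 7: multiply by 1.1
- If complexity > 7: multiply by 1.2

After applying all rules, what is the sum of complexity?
82.0

Step 1: Tier 1 (complexity ≤ 5): 3 records, sum = 13 × 1.0 = 13.0
Step 2: Tier 2 (5 < complexity ≤ 7): 1 records, sum = 6 × 1.1 = 6.6
Step 3: Tier 3 (complexity > 7): 6 records, sum = 52 × 1.2 = 62.4
Step 4: Final sum = 13.0 + 6.6 + 62.4 = 82.0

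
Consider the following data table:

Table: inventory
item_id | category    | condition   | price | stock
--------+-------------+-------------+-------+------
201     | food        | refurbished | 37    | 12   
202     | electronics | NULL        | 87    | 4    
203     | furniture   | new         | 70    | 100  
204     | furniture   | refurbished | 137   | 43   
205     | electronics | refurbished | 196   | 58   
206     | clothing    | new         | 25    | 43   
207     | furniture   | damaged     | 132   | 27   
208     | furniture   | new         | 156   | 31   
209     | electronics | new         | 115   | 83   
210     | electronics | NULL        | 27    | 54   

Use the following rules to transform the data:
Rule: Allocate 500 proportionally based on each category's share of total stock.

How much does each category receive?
clothing: 47.25, electronics: 218.68, food: 13.19, furniture: 220.88

Step 1: Calculate total stock = 455
Step 2: Calculate each category's proportion:
  clothing: 43/455 = 9.45% → 47.25
  electronics: 199/455 = 43.74% → 218.68
  food: 12/455 = 2.64% → 13.19
  furniture: 201/455 = 44.18% → 220.88
Step 3: Verify: sum of allocations ≈ 500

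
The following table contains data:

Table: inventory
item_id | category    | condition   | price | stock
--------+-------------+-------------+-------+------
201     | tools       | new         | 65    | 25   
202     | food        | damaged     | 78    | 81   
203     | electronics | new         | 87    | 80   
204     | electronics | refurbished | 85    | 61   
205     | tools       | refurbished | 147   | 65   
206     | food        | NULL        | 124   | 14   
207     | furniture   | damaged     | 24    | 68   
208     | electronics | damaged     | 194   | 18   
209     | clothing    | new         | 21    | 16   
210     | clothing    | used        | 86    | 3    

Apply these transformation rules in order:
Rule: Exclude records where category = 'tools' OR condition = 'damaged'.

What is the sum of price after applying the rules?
403

Step 1: Find records where category = 'tools' OR condition = 'damaged'
Step 2: 5 records match, summing to 508
Step 3: Original sum: 911
Step 4: Remaining sum = 911 - 508 = 403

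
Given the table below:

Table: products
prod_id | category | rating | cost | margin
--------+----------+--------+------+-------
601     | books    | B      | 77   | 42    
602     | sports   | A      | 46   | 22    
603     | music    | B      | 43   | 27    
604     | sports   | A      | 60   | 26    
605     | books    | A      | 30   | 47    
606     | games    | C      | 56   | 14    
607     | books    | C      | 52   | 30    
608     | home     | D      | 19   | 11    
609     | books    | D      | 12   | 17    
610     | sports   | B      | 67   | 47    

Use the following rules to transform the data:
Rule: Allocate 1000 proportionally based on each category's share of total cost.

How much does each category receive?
books: 370.13, games: 121.21, home: 41.13, music: 93.07, sports: 374.46

Step 1: Calculate total cost = 462
Step 2: Calculate each category's proportion:
  books: 171/462 = 37.01% → 370.13
  games: 56/462 = 12.12% → 121.21
  home: 19/462 = 4.11% → 41.13
  music: 43/462 = 9.31% → 93.07
  sports: 173/462 = 37.45% → 374.46
Step 3: Verify: sum of allocations ≈ 1000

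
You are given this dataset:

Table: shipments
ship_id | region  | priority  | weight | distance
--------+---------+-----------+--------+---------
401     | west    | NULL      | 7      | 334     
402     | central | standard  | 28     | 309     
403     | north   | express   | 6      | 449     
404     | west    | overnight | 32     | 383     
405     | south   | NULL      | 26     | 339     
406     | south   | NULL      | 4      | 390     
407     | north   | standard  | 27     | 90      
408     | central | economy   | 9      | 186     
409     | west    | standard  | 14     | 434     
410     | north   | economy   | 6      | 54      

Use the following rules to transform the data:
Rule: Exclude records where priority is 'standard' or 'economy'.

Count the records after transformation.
5

Step 1: Count records to exclude
  - 3 (standard) + 2 (economy) = 5 records
Step 2: Total records: 10
Step 3: Remaining = 10 - 5 = 5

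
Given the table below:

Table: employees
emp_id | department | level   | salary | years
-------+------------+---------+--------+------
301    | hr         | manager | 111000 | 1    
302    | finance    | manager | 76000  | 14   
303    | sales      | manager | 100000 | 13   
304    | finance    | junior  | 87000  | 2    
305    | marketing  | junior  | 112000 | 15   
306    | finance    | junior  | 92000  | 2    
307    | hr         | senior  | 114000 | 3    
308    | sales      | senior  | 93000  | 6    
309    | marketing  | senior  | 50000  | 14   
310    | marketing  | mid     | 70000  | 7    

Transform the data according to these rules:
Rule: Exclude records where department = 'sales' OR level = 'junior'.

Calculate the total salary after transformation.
421000

Step 1: Find records where department = 'sales' OR level = 'junior'
Step 2: 5 records match, summing to 484000
Step 3: Original sum: 905000
Step 4: Remaining sum = 905000 - 484000 = 421000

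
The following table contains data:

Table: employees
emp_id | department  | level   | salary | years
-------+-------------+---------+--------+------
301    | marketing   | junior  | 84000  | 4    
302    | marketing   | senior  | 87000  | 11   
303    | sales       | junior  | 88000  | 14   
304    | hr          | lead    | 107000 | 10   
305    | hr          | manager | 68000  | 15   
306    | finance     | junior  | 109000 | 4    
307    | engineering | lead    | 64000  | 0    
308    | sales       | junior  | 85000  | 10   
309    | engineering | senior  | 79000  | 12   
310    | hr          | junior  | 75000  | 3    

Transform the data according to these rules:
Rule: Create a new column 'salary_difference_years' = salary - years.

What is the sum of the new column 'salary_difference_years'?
845917

Step 1: For each record, compute salary - years
Example calculations:
  84000 - 4 = 83996
  87000 - 11 = 86989
  88000 - 14 = 87986
  ...
Step 2: Sum all derived values
Step 3: Total = 845917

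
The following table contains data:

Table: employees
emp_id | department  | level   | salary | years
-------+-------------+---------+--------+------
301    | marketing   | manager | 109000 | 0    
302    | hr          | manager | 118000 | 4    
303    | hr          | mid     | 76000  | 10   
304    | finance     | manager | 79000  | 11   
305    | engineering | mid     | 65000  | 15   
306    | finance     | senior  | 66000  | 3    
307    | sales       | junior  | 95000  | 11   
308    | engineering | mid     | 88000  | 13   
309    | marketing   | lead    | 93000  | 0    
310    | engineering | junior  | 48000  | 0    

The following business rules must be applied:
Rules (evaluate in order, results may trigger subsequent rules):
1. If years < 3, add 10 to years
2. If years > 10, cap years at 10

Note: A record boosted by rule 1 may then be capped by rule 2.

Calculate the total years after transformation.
87

Step 1: Apply rule 1 to records with years < 3
  - 3 records get bonus of 10
  - Of these, 0 records then exceed 10 and get capped
Step 2: Apply rule 2 to records with years > 10
  - 4 records (original) are capped
Step 3: Calculate final sum = 87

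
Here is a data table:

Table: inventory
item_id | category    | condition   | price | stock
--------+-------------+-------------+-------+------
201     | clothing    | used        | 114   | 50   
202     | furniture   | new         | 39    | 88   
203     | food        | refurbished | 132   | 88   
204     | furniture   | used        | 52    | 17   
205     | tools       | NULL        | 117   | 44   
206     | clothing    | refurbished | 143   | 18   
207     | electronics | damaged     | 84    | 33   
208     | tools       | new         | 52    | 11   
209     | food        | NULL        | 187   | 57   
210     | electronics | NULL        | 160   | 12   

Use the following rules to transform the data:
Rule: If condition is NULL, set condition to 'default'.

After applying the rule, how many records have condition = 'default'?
3

Step 1: Count records where condition IS NULL
Step 2: Found 3 records with NULL condition
Step 3: These records will have condition set to 'default'
Step 4: Records already having condition = 'default': 0
Step 5: Answer: 3 + 0 = 3 records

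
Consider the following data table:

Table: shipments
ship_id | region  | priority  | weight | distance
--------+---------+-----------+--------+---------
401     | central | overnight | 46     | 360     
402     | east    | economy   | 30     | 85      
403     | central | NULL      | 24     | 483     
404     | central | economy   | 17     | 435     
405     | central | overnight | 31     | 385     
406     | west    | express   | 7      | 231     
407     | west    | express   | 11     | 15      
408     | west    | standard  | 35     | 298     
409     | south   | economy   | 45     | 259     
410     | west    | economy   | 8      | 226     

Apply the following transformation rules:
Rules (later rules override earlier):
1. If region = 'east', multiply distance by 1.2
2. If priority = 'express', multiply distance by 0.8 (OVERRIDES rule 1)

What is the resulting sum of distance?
2744.8

Step 1: Rule 2 takes priority for records with priority = 'express'
  - 2 records: 246 × 0.8 = 196.8
Step 2: Rule 1 applies to remaining records with region = 'east'
  - 1 records: 85 × 1.2 = 102.0
Step 3: Other records unchanged: 2446
Step 4: Final sum = 196.8 + 102.0 + 2446 = 2744.8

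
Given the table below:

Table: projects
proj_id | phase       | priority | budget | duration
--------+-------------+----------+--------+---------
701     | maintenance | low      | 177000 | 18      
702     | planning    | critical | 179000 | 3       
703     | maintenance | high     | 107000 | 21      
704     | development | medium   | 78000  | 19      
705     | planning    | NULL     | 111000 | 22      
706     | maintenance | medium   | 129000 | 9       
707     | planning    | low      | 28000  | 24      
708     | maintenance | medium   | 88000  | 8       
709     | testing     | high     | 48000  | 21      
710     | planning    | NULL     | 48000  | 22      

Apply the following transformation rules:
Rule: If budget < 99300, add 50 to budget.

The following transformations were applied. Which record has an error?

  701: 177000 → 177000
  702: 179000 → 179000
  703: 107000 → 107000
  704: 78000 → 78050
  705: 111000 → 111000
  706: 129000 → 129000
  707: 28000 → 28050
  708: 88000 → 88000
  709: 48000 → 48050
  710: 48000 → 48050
Record 708 has an error. The correct transformed value should be 88050, not 88000.

Step 1: Check each record against the rule
Step 2: Record 708 has budget = 88000
Step 3: Since 88000 < 99300, the bonus should have been applied
Step 4: Correct value = 88050, but claimed value = 88000
Conclusion: Record 708 has the error.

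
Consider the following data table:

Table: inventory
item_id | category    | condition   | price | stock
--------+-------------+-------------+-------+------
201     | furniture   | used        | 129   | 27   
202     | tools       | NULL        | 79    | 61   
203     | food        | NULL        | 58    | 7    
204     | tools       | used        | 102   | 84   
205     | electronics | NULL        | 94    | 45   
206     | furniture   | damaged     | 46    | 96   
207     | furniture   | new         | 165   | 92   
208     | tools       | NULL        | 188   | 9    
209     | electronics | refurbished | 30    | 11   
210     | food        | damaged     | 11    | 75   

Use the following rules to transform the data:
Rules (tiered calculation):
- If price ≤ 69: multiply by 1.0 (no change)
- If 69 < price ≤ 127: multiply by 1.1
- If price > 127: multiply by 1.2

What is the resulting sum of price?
1025.9

Step 1: Tier 1 (price ≤ 69): 4 records, sum = 145 × 1.0 = 145.0
Step 2: Tier 2 (69 < price ≤ 127): 3 records, sum = 275 × 1.1 = 302.5
Step 3: Tier 3 (price > 127): 3 records, sum = 482 × 1.2 = 578.4
Step 4: Final sum = 145.0 + 302.5 + 578.4 = 1025.9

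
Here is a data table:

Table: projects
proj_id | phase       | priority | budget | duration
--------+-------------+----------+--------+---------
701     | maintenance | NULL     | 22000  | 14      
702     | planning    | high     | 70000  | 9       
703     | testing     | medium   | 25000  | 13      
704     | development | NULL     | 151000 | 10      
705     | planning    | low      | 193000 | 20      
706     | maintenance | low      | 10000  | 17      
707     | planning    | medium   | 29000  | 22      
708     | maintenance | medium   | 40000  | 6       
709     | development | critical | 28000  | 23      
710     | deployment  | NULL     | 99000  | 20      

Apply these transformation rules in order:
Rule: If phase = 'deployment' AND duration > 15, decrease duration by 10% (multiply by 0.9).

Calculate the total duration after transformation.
152.0

Step 1: Find records where phase = 'deployment' AND duration > 15
Step 2: 1 records match, summing to 20
Step 3: After multiplier: 20 × 0.9 = 18.0
Step 4: Unaffected records sum: 134
Step 5: Final sum = 18.0 + 134 = 152.0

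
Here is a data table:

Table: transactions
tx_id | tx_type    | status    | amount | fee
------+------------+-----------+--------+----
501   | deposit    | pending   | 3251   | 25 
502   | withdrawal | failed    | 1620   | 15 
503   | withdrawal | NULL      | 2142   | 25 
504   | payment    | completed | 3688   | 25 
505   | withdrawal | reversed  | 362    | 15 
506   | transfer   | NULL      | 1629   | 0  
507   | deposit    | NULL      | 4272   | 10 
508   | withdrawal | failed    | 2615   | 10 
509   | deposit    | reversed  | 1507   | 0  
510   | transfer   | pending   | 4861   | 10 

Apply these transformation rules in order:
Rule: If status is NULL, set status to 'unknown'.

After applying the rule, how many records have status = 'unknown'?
3

Step 1: Count records where status IS NULL
Step 2: Found 3 records with NULL status
Step 3: These records will have status set to 'unknown'
Step 4: Records already having status = 'unknown': 0
Step 5: Answer: 3 + 0 = 3 records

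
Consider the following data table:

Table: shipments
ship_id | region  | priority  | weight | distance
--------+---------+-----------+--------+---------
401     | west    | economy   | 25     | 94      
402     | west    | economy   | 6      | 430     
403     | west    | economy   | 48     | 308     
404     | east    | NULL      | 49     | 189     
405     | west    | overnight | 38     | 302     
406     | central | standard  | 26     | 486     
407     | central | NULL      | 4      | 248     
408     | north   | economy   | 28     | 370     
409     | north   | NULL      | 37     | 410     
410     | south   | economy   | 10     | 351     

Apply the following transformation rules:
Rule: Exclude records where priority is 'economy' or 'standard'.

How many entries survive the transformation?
4

Step 1: Count records to exclude
  - 5 (economy) + 1 (standard) = 6 records
Step 2: Total records: 10
Step 3: Remaining = 10 - 6 = 4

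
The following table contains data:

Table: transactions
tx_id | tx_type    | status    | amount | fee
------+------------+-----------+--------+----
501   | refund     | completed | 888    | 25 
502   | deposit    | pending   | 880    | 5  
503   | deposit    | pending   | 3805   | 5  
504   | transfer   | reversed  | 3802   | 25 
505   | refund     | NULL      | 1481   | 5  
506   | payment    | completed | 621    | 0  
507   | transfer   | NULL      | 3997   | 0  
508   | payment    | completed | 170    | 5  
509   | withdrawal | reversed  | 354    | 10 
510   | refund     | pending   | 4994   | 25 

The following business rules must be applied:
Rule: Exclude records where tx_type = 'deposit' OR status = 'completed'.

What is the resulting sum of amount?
14628

Step 1: Find records where tx_type = 'deposit' OR status = 'completed'
Step 2: 5 records match, summing to 6364
Step 3: Original sum: 20992
Step 4: Remaining sum = 20992 - 6364 = 14628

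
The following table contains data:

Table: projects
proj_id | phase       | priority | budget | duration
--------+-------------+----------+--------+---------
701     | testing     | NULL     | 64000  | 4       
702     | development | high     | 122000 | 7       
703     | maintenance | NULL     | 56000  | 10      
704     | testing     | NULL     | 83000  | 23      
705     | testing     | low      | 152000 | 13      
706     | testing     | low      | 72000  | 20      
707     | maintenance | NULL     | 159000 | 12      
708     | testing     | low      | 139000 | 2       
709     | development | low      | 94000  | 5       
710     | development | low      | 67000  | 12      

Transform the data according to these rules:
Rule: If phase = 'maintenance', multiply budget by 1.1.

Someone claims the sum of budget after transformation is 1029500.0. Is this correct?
Yes, the result is correct.

Step 1: Calculate the correct sum after transformation
Step 2: Apply multiplier 1.1 to records where phase = 'maintenance'
Step 3: Correct result = 1029500.0
Step 4: Claimed result = 1029500.0
Step 5: 1029500.0 = 1029500.0 ✓
Conclusion: The claimed result is correct.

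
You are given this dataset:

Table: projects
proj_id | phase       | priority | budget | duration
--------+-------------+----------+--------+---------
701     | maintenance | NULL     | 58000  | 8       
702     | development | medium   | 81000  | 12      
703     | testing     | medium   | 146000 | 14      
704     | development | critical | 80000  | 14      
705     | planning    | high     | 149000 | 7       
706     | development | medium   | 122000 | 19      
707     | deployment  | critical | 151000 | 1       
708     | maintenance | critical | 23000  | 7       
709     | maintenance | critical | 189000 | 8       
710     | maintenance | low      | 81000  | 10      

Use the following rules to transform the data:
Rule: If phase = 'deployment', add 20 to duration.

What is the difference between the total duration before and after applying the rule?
20

Step 1: Original sum of duration = 100
Step 2: 1 records have phase = 'deployment'
Step 3: Each affected record changes by 20
Step 4: Total change = 1 × 20 = 20
Step 5: New sum = 100 + 20 = 120
Step 6: Difference = |120 - 100| = 20
        (Sum increased by 20)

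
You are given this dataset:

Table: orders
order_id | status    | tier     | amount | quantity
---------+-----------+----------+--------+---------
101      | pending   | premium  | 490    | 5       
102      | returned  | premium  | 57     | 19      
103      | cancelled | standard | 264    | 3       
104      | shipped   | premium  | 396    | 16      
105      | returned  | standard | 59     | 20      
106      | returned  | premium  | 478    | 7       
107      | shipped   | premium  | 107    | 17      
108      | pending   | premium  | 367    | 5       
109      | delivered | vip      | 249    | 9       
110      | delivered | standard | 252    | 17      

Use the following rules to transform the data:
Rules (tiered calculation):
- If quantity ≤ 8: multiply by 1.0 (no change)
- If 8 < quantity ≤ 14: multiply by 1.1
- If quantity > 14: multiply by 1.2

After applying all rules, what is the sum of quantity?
136.7

Step 1: Tier 1 (quantity ≤ 8): 4 records, sum = 20 × 1.0 = 20.0
Step 2: Tier 2 (8 < quantity ≤ 14): 1 records, sum = 9 × 1.1 = 9.9
Step 3: Tier 3 (quantity > 14): 5 records, sum = 89 × 1.2 = 106.8
Step 4: Final sum = 20.0 + 9.9 + 106.8 = 136.7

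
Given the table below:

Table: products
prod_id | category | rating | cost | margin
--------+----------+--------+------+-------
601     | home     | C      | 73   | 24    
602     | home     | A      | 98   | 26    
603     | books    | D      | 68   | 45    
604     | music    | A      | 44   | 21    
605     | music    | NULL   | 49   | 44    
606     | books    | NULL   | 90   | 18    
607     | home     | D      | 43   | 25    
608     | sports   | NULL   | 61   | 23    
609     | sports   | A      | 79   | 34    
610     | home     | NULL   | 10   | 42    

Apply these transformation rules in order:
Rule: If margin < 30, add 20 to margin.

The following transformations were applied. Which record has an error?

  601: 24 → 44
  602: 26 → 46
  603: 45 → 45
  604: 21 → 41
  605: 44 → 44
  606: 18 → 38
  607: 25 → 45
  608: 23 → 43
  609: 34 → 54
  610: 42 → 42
Record 609 has an error. The correct transformed value should be 34, not 54.

Step 1: Check each record against the rule
Step 2: Record 609 has margin = 34
Step 3: Since 34 >= 30, the bonus should not have been applied
Step 4: Correct value = 34, but claimed value = 54
Conclusion: Record 609 has the error.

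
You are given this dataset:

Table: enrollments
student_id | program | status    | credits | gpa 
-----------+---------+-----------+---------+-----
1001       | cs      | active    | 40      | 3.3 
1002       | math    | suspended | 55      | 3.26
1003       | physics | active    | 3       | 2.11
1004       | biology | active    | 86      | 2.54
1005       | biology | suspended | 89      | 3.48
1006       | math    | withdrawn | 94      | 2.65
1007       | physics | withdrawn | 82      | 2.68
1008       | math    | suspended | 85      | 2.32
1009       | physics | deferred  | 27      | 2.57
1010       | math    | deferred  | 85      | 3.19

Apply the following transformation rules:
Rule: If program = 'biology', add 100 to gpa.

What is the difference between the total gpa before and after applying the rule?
200.0

Step 1: Original sum of gpa = 28.1
Step 2: 2 records have program = 'biology'
Step 3: Each affected record changes by 100
Step 4: Total change = 2 × 100 = 200
Step 5: New sum = 28.1 + 200 = 228.1
Step 6: Difference = |228.1 - 28.1| = 200.0
        (Sum increased by 200.0)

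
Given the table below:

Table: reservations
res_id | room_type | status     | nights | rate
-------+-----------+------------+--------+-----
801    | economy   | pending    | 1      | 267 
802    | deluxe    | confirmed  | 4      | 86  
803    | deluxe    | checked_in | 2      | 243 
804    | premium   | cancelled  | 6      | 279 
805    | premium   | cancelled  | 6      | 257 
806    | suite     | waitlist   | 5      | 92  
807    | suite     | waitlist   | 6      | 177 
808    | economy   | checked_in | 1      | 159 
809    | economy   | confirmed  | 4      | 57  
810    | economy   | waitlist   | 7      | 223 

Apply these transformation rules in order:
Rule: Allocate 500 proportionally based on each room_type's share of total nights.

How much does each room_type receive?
deluxe: 71.43, economy: 154.76, premium: 142.86, suite: 130.95

Step 1: Calculate total nights = 42
Step 2: Calculate each room_type's proportion:
  deluxe: 6/42 = 14.29% → 71.43
  economy: 13/42 = 30.95% → 154.76
  premium: 12/42 = 28.57% → 142.86
  suite: 11/42 = 26.19% → 130.95
Step 3: Verify: sum of allocations ≈ 500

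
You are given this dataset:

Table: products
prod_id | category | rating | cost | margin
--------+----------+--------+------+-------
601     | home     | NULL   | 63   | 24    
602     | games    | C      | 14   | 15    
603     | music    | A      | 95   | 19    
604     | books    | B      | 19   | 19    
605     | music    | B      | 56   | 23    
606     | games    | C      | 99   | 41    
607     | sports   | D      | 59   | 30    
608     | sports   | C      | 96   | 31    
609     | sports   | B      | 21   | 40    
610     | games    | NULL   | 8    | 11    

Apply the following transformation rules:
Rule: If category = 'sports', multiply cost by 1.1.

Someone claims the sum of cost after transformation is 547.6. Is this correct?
Yes, the result is correct.

Step 1: Calculate the correct sum after transformation
Step 2: Apply multiplier 1.1 to records where category = 'sports'
Step 3: Correct result = 547.6
Step 4: Claimed result = 547.6
Step 5: 547.6 = 547.6 ✓
Conclusion: The claimed result is correct.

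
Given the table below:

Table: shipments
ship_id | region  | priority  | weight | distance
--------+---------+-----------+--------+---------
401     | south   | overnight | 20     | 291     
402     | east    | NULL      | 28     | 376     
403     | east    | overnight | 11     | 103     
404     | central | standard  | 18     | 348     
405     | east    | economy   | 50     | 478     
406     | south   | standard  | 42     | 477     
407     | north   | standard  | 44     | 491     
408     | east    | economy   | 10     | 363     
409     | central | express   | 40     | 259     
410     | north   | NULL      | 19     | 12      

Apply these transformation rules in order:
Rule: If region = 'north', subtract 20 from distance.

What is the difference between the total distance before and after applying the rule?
40

Step 1: Original sum of distance = 3198
Step 2: 2 records have region = 'north'
Step 3: Each affected record changes by -20
Step 4: Total change = 2 × -20 = -40
Step 5: New sum = 3198 + -40 = 3158
Step 6: Difference = |3158 - 3198| = 40
        (Sum decreased by 40)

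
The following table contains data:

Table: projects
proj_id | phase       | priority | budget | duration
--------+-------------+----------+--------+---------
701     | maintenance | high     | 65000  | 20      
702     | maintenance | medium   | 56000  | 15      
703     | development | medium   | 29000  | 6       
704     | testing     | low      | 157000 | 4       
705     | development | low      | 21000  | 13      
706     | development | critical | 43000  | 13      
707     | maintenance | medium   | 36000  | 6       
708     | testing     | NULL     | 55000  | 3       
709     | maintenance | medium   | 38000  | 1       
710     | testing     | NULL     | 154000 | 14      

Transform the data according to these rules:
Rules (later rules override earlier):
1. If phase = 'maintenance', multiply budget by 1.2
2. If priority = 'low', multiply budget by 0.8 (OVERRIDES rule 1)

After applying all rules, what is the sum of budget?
657400.0

Step 1: Rule 2 takes priority for records with priority = 'low'
  - 2 records: 178000 × 0.8 = 142400.0
Step 2: Rule 1 applies to remaining records with phase = 'maintenance'
  - 4 records: 195000 × 1.2 = 234000.0
Step 3: Other records unchanged: 281000
Step 4: Final sum = 142400.0 + 234000.0 + 281000 = 657400.0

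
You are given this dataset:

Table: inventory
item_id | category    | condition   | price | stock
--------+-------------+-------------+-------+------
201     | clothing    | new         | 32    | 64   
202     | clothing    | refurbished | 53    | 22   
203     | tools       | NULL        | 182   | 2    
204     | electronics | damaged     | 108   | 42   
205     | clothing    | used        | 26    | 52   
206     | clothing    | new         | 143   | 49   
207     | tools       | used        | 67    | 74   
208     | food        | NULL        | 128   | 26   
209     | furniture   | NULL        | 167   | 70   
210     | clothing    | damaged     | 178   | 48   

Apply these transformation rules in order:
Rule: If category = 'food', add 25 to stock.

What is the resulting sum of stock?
474

Step 1: Count records where category = 'food': 1
Step 2: Total bonus added: 1 × 25 = 25
Step 3: Original sum of stock: 449
Step 4: Final sum = 449 + 25 = 474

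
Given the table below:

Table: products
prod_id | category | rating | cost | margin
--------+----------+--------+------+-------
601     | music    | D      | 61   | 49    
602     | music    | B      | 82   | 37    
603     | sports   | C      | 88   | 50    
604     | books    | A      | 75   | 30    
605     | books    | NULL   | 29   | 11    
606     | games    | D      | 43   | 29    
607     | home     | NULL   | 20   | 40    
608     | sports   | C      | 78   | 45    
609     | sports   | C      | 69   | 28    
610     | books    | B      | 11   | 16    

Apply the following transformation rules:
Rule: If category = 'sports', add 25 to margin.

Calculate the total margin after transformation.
410

Step 1: Count records where category = 'sports': 3
Step 2: Total bonus added: 3 × 25 = 75
Step 3: Original sum of margin: 335
Step 4: Final sum = 335 + 75 = 410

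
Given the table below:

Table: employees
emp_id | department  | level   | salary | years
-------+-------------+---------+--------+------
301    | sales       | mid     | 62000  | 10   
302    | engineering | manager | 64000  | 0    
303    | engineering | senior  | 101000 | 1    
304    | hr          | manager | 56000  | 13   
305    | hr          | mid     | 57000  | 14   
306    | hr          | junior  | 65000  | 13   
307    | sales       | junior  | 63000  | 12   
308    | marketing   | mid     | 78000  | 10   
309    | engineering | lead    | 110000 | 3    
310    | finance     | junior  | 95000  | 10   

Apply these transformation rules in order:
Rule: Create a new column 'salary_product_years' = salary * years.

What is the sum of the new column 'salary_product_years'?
5908000

Step 1: For each record, compute salary * years
Example calculations:
  62000 * 10 = 620000
  64000 * 0 = 0
  101000 * 1 = 101000
  ...
Step 2: Sum all derived values
Step 3: Total = 5908000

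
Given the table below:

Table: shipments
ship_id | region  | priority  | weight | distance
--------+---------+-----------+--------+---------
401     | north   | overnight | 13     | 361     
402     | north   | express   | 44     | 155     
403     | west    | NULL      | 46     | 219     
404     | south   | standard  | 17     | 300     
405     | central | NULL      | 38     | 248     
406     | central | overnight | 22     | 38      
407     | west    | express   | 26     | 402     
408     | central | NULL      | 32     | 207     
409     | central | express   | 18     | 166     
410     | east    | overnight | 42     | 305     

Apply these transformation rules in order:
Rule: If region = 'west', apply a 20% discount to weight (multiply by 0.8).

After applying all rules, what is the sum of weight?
283.6

Step 1: Records with region = 'west' have total weight = 72
Step 2: Apply multiplier: 72 × 0.8 = 57.6
Step 3: Other records total: 226
Step 4: Final sum = 57.6 + 226 = 283.6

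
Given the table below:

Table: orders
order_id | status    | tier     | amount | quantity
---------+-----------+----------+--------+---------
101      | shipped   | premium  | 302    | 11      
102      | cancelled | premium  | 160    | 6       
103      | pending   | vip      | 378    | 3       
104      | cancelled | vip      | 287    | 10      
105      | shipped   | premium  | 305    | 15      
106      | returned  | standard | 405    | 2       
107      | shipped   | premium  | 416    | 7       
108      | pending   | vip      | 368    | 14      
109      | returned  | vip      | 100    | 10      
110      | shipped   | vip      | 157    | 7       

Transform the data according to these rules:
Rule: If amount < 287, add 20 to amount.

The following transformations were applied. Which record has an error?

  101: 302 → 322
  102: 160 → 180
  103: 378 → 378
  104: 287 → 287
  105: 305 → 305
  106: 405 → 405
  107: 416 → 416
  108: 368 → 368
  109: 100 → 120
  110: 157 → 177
Record 101 has an error. The correct transformed value should be 302, not 322.

Step 1: Check each record against the rule
Step 2: Record 101 has amount = 302
Step 3: Since 302 >= 287, the bonus should not have been applied
Step 4: Correct value = 302, but claimed value = 322
Conclusion: Record 101 has the error.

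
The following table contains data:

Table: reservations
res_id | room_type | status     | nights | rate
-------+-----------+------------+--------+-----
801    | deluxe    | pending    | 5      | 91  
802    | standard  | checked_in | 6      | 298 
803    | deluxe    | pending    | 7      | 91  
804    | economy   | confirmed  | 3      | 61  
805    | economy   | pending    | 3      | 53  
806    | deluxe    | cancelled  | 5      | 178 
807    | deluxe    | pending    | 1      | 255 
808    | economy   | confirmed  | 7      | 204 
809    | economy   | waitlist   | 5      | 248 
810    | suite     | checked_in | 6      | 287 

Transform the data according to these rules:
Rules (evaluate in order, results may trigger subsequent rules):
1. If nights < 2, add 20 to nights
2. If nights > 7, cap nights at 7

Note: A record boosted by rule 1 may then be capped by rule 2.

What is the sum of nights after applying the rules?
54

Step 1: Apply rule 1 to records with nights < 2
  - 1 records get bonus of 20
  - Of these, 1 records then exceed 7 and get capped
Step 2: Apply rule 2 to records with nights > 7
  - 0 records (original) are capped
Step 3: Calculate final sum = 54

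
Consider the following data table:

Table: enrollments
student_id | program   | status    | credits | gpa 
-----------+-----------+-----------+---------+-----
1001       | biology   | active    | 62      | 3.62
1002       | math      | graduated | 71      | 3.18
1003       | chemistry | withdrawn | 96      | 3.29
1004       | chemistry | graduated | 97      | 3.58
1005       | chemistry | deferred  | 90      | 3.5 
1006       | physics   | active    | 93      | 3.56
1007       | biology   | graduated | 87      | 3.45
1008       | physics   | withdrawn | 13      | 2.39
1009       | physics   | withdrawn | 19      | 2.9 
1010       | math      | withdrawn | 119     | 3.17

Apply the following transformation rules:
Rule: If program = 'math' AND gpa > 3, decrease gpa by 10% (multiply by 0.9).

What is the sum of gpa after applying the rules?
32.01

Step 1: Find records where program = 'math' AND gpa > 3
Step 2: 2 records match, summing to 6.35
Step 3: After multiplier: 6.35 × 0.9 = 5.71
Step 4: Unaffected records sum: 26.29
Step 5: Final sum = 5.71 + 26.29 = 32.01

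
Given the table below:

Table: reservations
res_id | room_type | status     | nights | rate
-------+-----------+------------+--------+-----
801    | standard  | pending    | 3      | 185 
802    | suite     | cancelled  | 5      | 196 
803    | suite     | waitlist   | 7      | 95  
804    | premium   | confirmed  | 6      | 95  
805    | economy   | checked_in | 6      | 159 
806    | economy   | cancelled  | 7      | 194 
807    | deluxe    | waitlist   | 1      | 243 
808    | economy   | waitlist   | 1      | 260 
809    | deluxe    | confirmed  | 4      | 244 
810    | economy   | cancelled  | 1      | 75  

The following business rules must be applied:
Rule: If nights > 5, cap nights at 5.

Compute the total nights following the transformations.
35

Step 1: 4 records have nights > 5
Step 2: These records originally summed to 26
Step 3: After capping: 4 × 5 = 20
Step 4: Unaffected records sum: 15
Step 5: Final sum = 20 + 15 = 35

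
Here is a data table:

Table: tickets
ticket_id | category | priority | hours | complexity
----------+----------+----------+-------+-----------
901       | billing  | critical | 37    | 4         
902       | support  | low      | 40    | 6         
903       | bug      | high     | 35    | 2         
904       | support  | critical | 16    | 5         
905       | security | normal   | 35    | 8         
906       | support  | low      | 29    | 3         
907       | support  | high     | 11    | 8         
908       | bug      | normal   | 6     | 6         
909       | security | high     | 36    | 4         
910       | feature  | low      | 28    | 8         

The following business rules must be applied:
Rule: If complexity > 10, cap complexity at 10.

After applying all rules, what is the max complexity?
8

Step 1: Original maximum complexity = 8
Step 2: Check cap of 10 against maximum
Step 3: No records exceed the cap (max 8 <= cap 10), so no capping applies
Step 4: Maximum after transformation = 8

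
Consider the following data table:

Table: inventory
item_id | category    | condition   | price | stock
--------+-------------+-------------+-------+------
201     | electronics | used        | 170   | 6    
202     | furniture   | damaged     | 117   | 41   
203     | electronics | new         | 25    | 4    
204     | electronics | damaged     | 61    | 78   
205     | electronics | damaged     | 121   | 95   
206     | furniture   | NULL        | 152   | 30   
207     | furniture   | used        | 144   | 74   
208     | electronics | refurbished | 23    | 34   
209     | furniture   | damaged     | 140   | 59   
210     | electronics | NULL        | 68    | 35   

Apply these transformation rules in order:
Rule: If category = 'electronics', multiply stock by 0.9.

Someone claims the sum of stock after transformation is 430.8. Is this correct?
Yes, the result is correct.

Step 1: Calculate the correct sum after transformation
Step 2: Apply multiplier 0.9 to records where category = 'electronics'
Step 3: Correct result = 430.8
Step 4: Claimed result = 430.8
Step 5: 430.8 = 430.8 ✓
Conclusion: The claimed result is correct.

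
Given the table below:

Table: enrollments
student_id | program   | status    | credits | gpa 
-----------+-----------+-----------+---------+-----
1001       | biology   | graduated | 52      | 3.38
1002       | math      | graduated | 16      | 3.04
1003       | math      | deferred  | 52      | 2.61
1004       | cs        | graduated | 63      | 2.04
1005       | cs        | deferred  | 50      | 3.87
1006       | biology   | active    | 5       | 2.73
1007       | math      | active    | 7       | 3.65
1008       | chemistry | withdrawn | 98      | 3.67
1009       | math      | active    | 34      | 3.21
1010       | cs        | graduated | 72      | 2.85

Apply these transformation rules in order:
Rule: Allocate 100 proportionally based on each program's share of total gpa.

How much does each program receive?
biology: 19.68, chemistry: 11.82, cs: 28.21, math: 40.29

Step 1: Calculate total gpa = 31.05
Step 2: Calculate each program's proportion:
  biology: 6.11/31.05 = 19.68% → 19.68
  chemistry: 3.67/31.05 = 11.82% → 11.82
  cs: 8.76/31.05 = 28.21% → 28.21
  math: 12.51/31.05 = 40.29% → 40.29
Step 3: Verify: sum of allocations ≈ 100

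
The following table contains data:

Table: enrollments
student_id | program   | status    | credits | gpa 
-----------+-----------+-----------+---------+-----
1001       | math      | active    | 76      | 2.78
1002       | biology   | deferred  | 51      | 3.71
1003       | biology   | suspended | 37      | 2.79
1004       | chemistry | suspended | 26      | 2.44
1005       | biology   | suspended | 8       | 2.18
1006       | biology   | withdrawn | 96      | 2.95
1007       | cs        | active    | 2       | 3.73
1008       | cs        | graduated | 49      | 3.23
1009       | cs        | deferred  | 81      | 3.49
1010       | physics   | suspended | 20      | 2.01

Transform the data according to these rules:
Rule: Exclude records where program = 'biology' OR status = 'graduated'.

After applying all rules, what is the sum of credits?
205

Step 1: Find records where program = 'biology' OR status = 'graduated'
Step 2: 5 records match, summing to 241
Step 3: Original sum: 446
Step 4: Remaining sum = 446 - 241 = 205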